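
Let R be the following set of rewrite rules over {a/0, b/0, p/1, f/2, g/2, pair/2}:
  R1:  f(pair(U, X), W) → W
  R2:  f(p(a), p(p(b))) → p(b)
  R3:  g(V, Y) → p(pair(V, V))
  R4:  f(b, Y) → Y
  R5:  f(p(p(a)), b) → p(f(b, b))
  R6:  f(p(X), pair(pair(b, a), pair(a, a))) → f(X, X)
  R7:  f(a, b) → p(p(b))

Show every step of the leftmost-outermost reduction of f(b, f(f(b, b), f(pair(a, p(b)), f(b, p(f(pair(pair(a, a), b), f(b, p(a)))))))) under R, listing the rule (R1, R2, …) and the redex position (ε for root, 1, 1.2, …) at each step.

p(p(a))

1. f(b, f(f(b, b), f(pair(a, p(b)), f(b, p(f(pair(pair(a, a), b), f(b, p(a))))))))  →  f(f(b, b), f(pair(a, p(b)), f(b, p(f(pair(pair(a, a), b), f(b, p(a)))))))   [R4 at ε]
2. f(f(b, b), f(pair(a, p(b)), f(b, p(f(pair(pair(a, a), b), f(b, p(a)))))))  →  f(b, f(pair(a, p(b)), f(b, p(f(pair(pair(a, a), b), f(b, p(a)))))))   [R4 at 1]
3. f(b, f(pair(a, p(b)), f(b, p(f(pair(pair(a, a), b), f(b, p(a)))))))  →  f(pair(a, p(b)), f(b, p(f(pair(pair(a, a), b), f(b, p(a))))))   [R4 at ε]
4. f(pair(a, p(b)), f(b, p(f(pair(pair(a, a), b), f(b, p(a))))))  →  f(b, p(f(pair(pair(a, a), b), f(b, p(a)))))   [R1 at ε]
5. f(b, p(f(pair(pair(a, a), b), f(b, p(a)))))  →  p(f(pair(pair(a, a), b), f(b, p(a))))   [R4 at ε]
6. p(f(pair(pair(a, a), b), f(b, p(a))))  →  p(f(b, p(a)))   [R1 at 1]
7. p(f(b, p(a)))  →  p(p(a))   [R4 at 1]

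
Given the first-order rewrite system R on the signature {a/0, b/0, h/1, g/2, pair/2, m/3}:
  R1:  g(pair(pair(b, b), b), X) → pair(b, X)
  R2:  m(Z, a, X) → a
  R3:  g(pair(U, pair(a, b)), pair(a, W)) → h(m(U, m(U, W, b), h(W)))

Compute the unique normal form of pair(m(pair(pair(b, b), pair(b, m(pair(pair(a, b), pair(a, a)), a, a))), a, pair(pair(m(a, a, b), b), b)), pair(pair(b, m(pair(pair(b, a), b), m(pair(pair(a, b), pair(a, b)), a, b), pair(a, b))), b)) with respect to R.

pair(a, pair(pair(b, a), b))

1. pair(m(pair(pair(b, b), pair(b, m(pair(pair(a, b), pair(a, a)), a, a))), a, pair(pair(m(a, a, b), b), b)), pair(pair(b, m(pair(pair(b, a), b), m(pair(pair(a, b), pair(a, b)), a, b), pair(a, b))), b))  →  pair(a, pair(pair(b, m(pair(pair(b, a), b), m(pair(pair(a, b), pair(a, b)), a, b), pair(a, b))), b))   [R2 at 1]
2. pair(a, pair(pair(b, m(pair(pair(b, a), b), m(pair(pair(a, b), pair(a, b)), a, b), pair(a, b))), b))  →  pair(a, pair(pair(b, m(pair(pair(b, a), b), a, pair(a, b))), b))   [R2 at 2.1.2.2]
3. pair(a, pair(pair(b, m(pair(pair(b, a), b), a, pair(a, b))), b))  →  pair(a, pair(pair(b, a), b))   [R2 at 2.1.2]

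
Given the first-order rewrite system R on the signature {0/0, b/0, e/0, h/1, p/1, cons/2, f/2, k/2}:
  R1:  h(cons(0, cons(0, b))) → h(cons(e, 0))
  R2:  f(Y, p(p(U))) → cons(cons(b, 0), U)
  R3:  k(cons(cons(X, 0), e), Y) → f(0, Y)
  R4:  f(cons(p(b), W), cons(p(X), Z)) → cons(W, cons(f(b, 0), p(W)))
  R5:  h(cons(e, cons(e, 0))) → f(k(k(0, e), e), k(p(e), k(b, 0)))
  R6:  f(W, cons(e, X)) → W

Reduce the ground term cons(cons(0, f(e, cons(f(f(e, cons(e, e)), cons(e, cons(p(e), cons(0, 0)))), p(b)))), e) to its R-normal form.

cons(cons(0, e), e)

1. cons(cons(0, f(e, cons(f(f(e, cons(e, e)), cons(e, cons(p(e), cons(0, 0)))), p(b)))), e)  →  cons(cons(0, f(e, cons(f(e, cons(e, e)), p(b)))), e)   [R6 at 1.2.2.1]
2. cons(cons(0, f(e, cons(f(e, cons(e, e)), p(b)))), e)  →  cons(cons(0, f(e, cons(e, p(b)))), e)   [R6 at 1.2.2.1]
3. cons(cons(0, f(e, cons(e, p(b)))), e)  →  cons(cons(0, e), e)   [R6 at 1.2]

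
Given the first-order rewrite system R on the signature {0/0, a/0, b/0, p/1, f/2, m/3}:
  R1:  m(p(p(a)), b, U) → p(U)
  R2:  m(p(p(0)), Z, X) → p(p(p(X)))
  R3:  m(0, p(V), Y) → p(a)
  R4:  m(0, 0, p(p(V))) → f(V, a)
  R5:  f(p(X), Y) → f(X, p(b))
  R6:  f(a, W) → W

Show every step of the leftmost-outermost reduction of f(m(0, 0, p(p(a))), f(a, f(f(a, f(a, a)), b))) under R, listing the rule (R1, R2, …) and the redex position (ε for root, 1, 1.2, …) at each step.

b

1. f(m(0, 0, p(p(a))), f(a, f(f(a, f(a, a)), b)))  →  f(f(a, a), f(a, f(f(a, f(a, a)), b)))   [R4 at 1]
2. f(f(a, a), f(a, f(f(a, f(a, a)), b)))  →  f(a, f(a, f(f(a, f(a, a)), b)))   [R6 at 1]
3. f(a, f(a, f(f(a, f(a, a)), b)))  →  f(a, f(f(a, f(a, a)), b))   [R6 at ε]
4. f(a, f(f(a, f(a, a)), b))  →  f(f(a, f(a, a)), b)   [R6 at ε]
5. f(f(a, f(a, a)), b)  →  f(f(a, a), b)   [R6 at 1]
6. f(f(a, a), b)  →  f(a, b)   [R6 at 1]
7. f(a, b)  →  b   [R6 at ε]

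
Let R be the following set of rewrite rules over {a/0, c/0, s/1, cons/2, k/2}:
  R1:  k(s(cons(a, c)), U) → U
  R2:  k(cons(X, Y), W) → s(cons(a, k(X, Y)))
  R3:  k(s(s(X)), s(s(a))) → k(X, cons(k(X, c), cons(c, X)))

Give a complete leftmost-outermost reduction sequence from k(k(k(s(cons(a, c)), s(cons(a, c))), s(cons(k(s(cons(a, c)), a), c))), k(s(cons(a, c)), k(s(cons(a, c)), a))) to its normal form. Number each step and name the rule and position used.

1. k(k(k(s(cons(a, c)), s(cons(a, c))), s(cons(k(s(cons(a, c)), a), c))), k(s(cons(a, c)), k(s(cons(a, c)), a)))  →  k(k(s(cons(a, c)), s(cons(k(s(cons(a, c)), a), c))), k(s(cons(a, c)), k(s(cons(a, c)), a)))   [R1 at 1.1]
2. k(k(s(cons(a, c)), s(cons(k(s(cons(a, c)), a), c))), k(s(cons(a, c)), k(s(cons(a, c)), a)))  →  k(s(cons(k(s(cons(a, c)), a), c)), k(s(cons(a, c)), k(s(cons(a, c)), a)))   [R1 at 1]
3. k(s(cons(k(s(cons(a, c)), a), c)), k(s(cons(a, c)), k(s(cons(a, c)), a)))  →  k(s(cons(a, c)), k(s(cons(a, c)), k(s(cons(a, c)), a)))   [R1 at 1.1.1]
4. k(s(cons(a, c)), k(s(cons(a, c)), k(s(cons(a, c)), a)))  →  k(s(cons(a, c)), k(s(cons(a, c)), a))   [R1 at ε]
5. k(s(cons(a, c)), k(s(cons(a, c)), a))  →  k(s(cons(a, c)), a)   [R1 at ε]
6. k(s(cons(a, c)), a)  →  a   [R1 at ε]

a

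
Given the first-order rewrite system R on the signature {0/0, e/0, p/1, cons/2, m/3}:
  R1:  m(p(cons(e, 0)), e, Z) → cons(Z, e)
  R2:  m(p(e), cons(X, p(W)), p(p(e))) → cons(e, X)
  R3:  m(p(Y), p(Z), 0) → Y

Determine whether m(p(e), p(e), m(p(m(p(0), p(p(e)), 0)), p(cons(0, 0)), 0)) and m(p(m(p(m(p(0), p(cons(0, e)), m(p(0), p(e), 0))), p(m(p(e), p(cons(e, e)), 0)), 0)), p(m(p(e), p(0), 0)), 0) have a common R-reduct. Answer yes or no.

no — NF(t₁) = e, NF(t₂) = 0

Reduce t₁ = m(p(e), p(e), m(p(m(p(0), p(p(e)), 0)), p(cons(0, 0)), 0)):
1. m(p(e), p(e), m(p(m(p(0), p(p(e)), 0)), p(cons(0, 0)), 0))  →  m(p(e), p(e), m(p(0), p(p(e)), 0))   [R3 at 3]
2. m(p(e), p(e), m(p(0), p(p(e)), 0))  →  m(p(e), p(e), 0)   [R3 at 3]
3. m(p(e), p(e), 0)  →  e   [R3 at ε]

Reduce t₂ = m(p(m(p(m(p(0), p(cons(0, e)), m(p(0), p(e), 0))), p(m(p(e), p(cons(e, e)), 0)), 0)), p(m(p(e), p(0), 0)), 0):
1. m(p(m(p(m(p(0), p(cons(0, e)), m(p(0), p(e), 0))), p(m(p(e), p(cons(e, e)), 0)), 0)), p(m(p(e), p(0), 0)), 0)  →  m(p(m(p(0), p(cons(0, e)), m(p(0), p(e), 0))), p(m(p(e), p(cons(e, e)), 0)), 0)   [R3 at ε]
2. m(p(m(p(0), p(cons(0, e)), m(p(0), p(e), 0))), p(m(p(e), p(cons(e, e)), 0)), 0)  →  m(p(0), p(cons(0, e)), m(p(0), p(e), 0))   [R3 at ε]
3. m(p(0), p(cons(0, e)), m(p(0), p(e), 0))  →  m(p(0), p(cons(0, e)), 0)   [R3 at 3]
4. m(p(0), p(cons(0, e)), 0)  →  0   [R3 at ε]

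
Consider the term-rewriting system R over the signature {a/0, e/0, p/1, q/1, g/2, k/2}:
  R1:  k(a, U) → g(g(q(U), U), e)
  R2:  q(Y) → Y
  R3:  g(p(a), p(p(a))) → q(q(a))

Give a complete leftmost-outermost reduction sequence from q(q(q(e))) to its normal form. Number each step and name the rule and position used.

e

1. q(q(q(e)))  →  q(q(e))   [R2 at ε]
2. q(q(e))  →  q(e)   [R2 at ε]
3. q(e)  →  e   [R2 at ε]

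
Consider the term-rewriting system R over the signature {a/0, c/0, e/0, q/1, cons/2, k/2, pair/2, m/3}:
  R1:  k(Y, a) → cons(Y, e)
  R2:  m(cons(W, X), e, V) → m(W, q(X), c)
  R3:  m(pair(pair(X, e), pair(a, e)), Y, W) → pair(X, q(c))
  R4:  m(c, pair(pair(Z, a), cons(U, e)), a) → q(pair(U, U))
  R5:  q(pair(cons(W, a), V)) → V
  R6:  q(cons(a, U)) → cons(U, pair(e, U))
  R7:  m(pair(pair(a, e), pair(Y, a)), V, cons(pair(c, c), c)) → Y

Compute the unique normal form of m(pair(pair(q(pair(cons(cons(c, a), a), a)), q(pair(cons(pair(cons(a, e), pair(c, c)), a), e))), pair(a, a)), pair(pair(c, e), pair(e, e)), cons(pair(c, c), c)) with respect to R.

a

1. m(pair(pair(q(pair(cons(cons(c, a), a), a)), q(pair(cons(pair(cons(a, e), pair(c, c)), a), e))), pair(a, a)), pair(pair(c, e), pair(e, e)), cons(pair(c, c), c))  →  m(pair(pair(a, q(pair(cons(pair(cons(a, e), pair(c, c)), a), e))), pair(a, a)), pair(pair(c, e), pair(e, e)), cons(pair(c, c), c))   [R5 at 1.1.1]
2. m(pair(pair(a, q(pair(cons(pair(cons(a, e), pair(c, c)), a), e))), pair(a, a)), pair(pair(c, e), pair(e, e)), cons(pair(c, c), c))  →  m(pair(pair(a, e), pair(a, a)), pair(pair(c, e), pair(e, e)), cons(pair(c, c), c))   [R5 at 1.1.2]
3. m(pair(pair(a, e), pair(a, a)), pair(pair(c, e), pair(e, e)), cons(pair(c, c), c))  →  a   [R7 at ε]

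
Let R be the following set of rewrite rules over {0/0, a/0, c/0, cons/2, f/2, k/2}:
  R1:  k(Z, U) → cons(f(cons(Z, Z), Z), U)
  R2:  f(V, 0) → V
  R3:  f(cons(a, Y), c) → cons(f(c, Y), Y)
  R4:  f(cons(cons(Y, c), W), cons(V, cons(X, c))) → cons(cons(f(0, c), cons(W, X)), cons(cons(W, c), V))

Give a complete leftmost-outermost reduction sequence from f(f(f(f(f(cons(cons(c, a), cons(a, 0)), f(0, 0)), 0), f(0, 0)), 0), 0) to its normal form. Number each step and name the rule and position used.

1. f(f(f(f(f(cons(cons(c, a), cons(a, 0)), f(0, 0)), 0), f(0, 0)), 0), 0)  →  f(f(f(f(cons(cons(c, a), cons(a, 0)), f(0, 0)), 0), f(0, 0)), 0)   [R2 at ε]
2. f(f(f(f(cons(cons(c, a), cons(a, 0)), f(0, 0)), 0), f(0, 0)), 0)  →  f(f(f(cons(cons(c, a), cons(a, 0)), f(0, 0)), 0), f(0, 0))   [R2 at ε]
3. f(f(f(cons(cons(c, a), cons(a, 0)), f(0, 0)), 0), f(0, 0))  →  f(f(cons(cons(c, a), cons(a, 0)), f(0, 0)), f(0, 0))   [R2 at 1]
4. f(f(cons(cons(c, a), cons(a, 0)), f(0, 0)), f(0, 0))  →  f(f(cons(cons(c, a), cons(a, 0)), 0), f(0, 0))   [R2 at 1.2]
5. f(f(cons(cons(c, a), cons(a, 0)), 0), f(0, 0))  →  f(cons(cons(c, a), cons(a, 0)), f(0, 0))   [R2 at 1]
6. f(cons(cons(c, a), cons(a, 0)), f(0, 0))  →  f(cons(cons(c, a), cons(a, 0)), 0)   [R2 at 2]
7. f(cons(cons(c, a), cons(a, 0)), 0)  →  cons(cons(c, a), cons(a, 0))   [R2 at ε]

cons(cons(c, a), cons(a, 0))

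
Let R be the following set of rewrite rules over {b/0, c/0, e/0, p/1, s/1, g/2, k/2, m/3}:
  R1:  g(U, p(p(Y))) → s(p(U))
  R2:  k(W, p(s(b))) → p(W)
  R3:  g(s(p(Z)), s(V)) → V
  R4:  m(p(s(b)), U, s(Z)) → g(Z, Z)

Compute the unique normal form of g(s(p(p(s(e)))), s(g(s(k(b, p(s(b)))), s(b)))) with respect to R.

b

1. g(s(p(p(s(e)))), s(g(s(k(b, p(s(b)))), s(b))))  →  g(s(k(b, p(s(b)))), s(b))   [R3 at ε]
2. g(s(k(b, p(s(b)))), s(b))  →  g(s(p(b)), s(b))   [R2 at 1.1]
3. g(s(p(b)), s(b))  →  b   [R3 at ε]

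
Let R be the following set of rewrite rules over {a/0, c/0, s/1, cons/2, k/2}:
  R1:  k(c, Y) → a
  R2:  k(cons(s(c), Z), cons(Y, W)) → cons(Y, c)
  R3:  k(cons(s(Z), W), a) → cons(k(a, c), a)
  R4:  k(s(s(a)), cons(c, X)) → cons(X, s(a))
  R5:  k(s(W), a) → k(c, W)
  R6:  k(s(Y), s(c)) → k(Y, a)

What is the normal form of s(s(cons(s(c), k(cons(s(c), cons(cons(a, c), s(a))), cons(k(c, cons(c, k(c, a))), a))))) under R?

s(s(cons(s(c), cons(a, c))))

1. s(s(cons(s(c), k(cons(s(c), cons(cons(a, c), s(a))), cons(k(c, cons(c, k(c, a))), a)))))  →  s(s(cons(s(c), cons(k(c, cons(c, k(c, a))), c))))   [R2 at 1.1.2]
2. s(s(cons(s(c), cons(k(c, cons(c, k(c, a))), c))))  →  s(s(cons(s(c), cons(a, c))))   [R1 at 1.1.2.1]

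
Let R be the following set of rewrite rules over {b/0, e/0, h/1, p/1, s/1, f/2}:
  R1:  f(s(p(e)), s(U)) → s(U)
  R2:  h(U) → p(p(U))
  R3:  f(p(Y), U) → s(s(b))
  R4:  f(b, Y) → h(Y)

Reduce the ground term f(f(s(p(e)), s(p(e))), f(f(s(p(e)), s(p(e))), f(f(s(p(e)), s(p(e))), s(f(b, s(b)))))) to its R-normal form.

1. f(f(s(p(e)), s(p(e))), f(f(s(p(e)), s(p(e))), f(f(s(p(e)), s(p(e))), s(f(b, s(b))))))  →  f(s(p(e)), f(f(s(p(e)), s(p(e))), f(f(s(p(e)), s(p(e))), s(f(b, s(b))))))   [R1 at 1]
2. f(s(p(e)), f(f(s(p(e)), s(p(e))), f(f(s(p(e)), s(p(e))), s(f(b, s(b))))))  →  f(s(p(e)), f(s(p(e)), f(f(s(p(e)), s(p(e))), s(f(b, s(b))))))   [R1 at 2.1]
3. f(s(p(e)), f(s(p(e)), f(f(s(p(e)), s(p(e))), s(f(b, s(b))))))  →  f(s(p(e)), f(s(p(e)), f(s(p(e)), s(f(b, s(b))))))   [R1 at 2.2.1]
4. f(s(p(e)), f(s(p(e)), f(s(p(e)), s(f(b, s(b))))))  →  f(s(p(e)), f(s(p(e)), s(f(b, s(b)))))   [R1 at 2.2]
5. f(s(p(e)), f(s(p(e)), s(f(b, s(b)))))  →  f(s(p(e)), s(f(b, s(b))))   [R1 at 2]
6. f(s(p(e)), s(f(b, s(b))))  →  s(f(b, s(b)))   [R1 at ε]
7. s(f(b, s(b)))  →  s(h(s(b)))   [R4 at 1]
8. s(h(s(b)))  →  s(p(p(s(b))))   [R2 at 1]

s(p(p(s(b))))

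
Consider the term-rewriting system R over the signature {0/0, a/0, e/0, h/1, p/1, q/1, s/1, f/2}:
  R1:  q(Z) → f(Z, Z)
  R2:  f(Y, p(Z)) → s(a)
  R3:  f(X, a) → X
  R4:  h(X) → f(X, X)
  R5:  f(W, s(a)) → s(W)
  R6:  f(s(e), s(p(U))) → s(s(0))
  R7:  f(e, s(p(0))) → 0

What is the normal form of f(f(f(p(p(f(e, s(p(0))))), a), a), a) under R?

p(p(0))

1. f(f(f(p(p(f(e, s(p(0))))), a), a), a)  →  f(f(p(p(f(e, s(p(0))))), a), a)   [R3 at ε]
2. f(f(p(p(f(e, s(p(0))))), a), a)  →  f(p(p(f(e, s(p(0))))), a)   [R3 at ε]
3. f(p(p(f(e, s(p(0))))), a)  →  p(p(f(e, s(p(0)))))   [R3 at ε]
4. p(p(f(e, s(p(0)))))  →  p(p(0))   [R7 at 1.1]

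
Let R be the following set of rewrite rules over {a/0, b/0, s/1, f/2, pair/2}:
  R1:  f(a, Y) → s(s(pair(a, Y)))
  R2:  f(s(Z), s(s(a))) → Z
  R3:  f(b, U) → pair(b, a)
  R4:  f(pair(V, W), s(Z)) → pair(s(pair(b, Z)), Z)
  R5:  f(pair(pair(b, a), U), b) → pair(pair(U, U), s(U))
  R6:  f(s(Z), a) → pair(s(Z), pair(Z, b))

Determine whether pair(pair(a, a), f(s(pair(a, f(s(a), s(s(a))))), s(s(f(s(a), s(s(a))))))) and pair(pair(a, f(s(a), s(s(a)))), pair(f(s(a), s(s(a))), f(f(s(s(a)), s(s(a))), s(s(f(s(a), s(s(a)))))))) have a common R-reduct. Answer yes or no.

Reduce t₁ = pair(pair(a, a), f(s(pair(a, f(s(a), s(s(a))))), s(s(f(s(a), s(s(a))))))):
1. pair(pair(a, a), f(s(pair(a, f(s(a), s(s(a))))), s(s(f(s(a), s(s(a)))))))  →  pair(pair(a, a), f(s(pair(a, a)), s(s(f(s(a), s(s(a)))))))   [R2 at 2.1.1.2]
2. pair(pair(a, a), f(s(pair(a, a)), s(s(f(s(a), s(s(a)))))))  →  pair(pair(a, a), f(s(pair(a, a)), s(s(a))))   [R2 at 2.2.1.1]
3. pair(pair(a, a), f(s(pair(a, a)), s(s(a))))  →  pair(pair(a, a), pair(a, a))   [R2 at 2]

Reduce t₂ = pair(pair(a, f(s(a), s(s(a)))), pair(f(s(a), s(s(a))), f(f(s(s(a)), s(s(a))), s(s(f(s(a), s(s(a)))))))):
1. pair(pair(a, f(s(a), s(s(a)))), pair(f(s(a), s(s(a))), f(f(s(s(a)), s(s(a))), s(s(f(s(a), s(s(a))))))))  →  pair(pair(a, a), pair(f(s(a), s(s(a))), f(f(s(s(a)), s(s(a))), s(s(f(s(a), s(s(a))))))))   [R2 at 1.2]
2. pair(pair(a, a), pair(f(s(a), s(s(a))), f(f(s(s(a)), s(s(a))), s(s(f(s(a), s(s(a))))))))  →  pair(pair(a, a), pair(a, f(f(s(s(a)), s(s(a))), s(s(f(s(a), s(s(a))))))))   [R2 at 2.1]
3. pair(pair(a, a), pair(a, f(f(s(s(a)), s(s(a))), s(s(f(s(a), s(s(a))))))))  →  pair(pair(a, a), pair(a, f(s(a), s(s(f(s(a), s(s(a))))))))   [R2 at 2.2.1]
4. pair(pair(a, a), pair(a, f(s(a), s(s(f(s(a), s(s(a))))))))  →  pair(pair(a, a), pair(a, f(s(a), s(s(a)))))   [R2 at 2.2.2.1.1]
5. pair(pair(a, a), pair(a, f(s(a), s(s(a)))))  →  pair(pair(a, a), pair(a, a))   [R2 at 2.2]

yes — NF(t₁) = pair(pair(a, a), pair(a, a)), NF(t₂) = pair(pair(a, a), pair(a, a))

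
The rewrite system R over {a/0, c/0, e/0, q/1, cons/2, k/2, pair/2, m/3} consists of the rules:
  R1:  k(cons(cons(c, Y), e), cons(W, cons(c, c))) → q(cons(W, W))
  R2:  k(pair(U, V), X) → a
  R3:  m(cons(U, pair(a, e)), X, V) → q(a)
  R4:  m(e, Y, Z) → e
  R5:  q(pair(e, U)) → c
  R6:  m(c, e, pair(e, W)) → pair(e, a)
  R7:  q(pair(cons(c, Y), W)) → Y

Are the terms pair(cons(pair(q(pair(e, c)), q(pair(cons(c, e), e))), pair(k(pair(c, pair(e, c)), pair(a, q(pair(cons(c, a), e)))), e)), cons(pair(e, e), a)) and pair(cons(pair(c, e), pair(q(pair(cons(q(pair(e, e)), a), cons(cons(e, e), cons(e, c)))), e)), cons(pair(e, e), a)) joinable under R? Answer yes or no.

yes — NF(t₁) = pair(cons(pair(c, e), pair(a, e)), cons(pair(e, e), a)), NF(t₂) = pair(cons(pair(c, e), pair(a, e)), cons(pair(e, e), a))

Reduce t₁ = pair(cons(pair(q(pair(e, c)), q(pair(cons(c, e), e))), pair(k(pair(c, pair(e, c)), pair(a, q(pair(cons(c, a), e)))), e)), cons(pair(e, e), a)):
1. pair(cons(pair(q(pair(e, c)), q(pair(cons(c, e), e))), pair(k(pair(c, pair(e, c)), pair(a, q(pair(cons(c, a), e)))), e)), cons(pair(e, e), a))  →  pair(cons(pair(c, q(pair(cons(c, e), e))), pair(k(pair(c, pair(e, c)), pair(a, q(pair(cons(c, a), e)))), e)), cons(pair(e, e), a))   [R5 at 1.1.1]
2. pair(cons(pair(c, q(pair(cons(c, e), e))), pair(k(pair(c, pair(e, c)), pair(a, q(pair(cons(c, a), e)))), e)), cons(pair(e, e), a))  →  pair(cons(pair(c, e), pair(k(pair(c, pair(e, c)), pair(a, q(pair(cons(c, a), e)))), e)), cons(pair(e, e), a))   [R7 at 1.1.2]
3. pair(cons(pair(c, e), pair(k(pair(c, pair(e, c)), pair(a, q(pair(cons(c, a), e)))), e)), cons(pair(e, e), a))  →  pair(cons(pair(c, e), pair(a, e)), cons(pair(e, e), a))   [R2 at 1.2.1]

Reduce t₂ = pair(cons(pair(c, e), pair(q(pair(cons(q(pair(e, e)), a), cons(cons(e, e), cons(e, c)))), e)), cons(pair(e, e), a)):
1. pair(cons(pair(c, e), pair(q(pair(cons(q(pair(e, e)), a), cons(cons(e, e), cons(e, c)))), e)), cons(pair(e, e), a))  →  pair(cons(pair(c, e), pair(q(pair(cons(c, a), cons(cons(e, e), cons(e, c)))), e)), cons(pair(e, e), a))   [R5 at 1.2.1.1.1.1]
2. pair(cons(pair(c, e), pair(q(pair(cons(c, a), cons(cons(e, e), cons(e, c)))), e)), cons(pair(e, e), a))  →  pair(cons(pair(c, e), pair(a, e)), cons(pair(e, e), a))   [R7 at 1.2.1]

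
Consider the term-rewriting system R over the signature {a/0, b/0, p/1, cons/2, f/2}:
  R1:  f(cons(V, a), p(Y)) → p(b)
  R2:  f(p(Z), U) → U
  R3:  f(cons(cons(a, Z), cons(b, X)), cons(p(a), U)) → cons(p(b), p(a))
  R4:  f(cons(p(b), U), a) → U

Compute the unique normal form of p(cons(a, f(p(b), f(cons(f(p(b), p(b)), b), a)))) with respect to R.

p(cons(a, b))

1. p(cons(a, f(p(b), f(cons(f(p(b), p(b)), b), a))))  →  p(cons(a, f(cons(f(p(b), p(b)), b), a)))   [R2 at 1.2]
2. p(cons(a, f(cons(f(p(b), p(b)), b), a)))  →  p(cons(a, f(cons(p(b), b), a)))   [R2 at 1.2.1.1]
3. p(cons(a, f(cons(p(b), b), a)))  →  p(cons(a, b))   [R4 at 1.2]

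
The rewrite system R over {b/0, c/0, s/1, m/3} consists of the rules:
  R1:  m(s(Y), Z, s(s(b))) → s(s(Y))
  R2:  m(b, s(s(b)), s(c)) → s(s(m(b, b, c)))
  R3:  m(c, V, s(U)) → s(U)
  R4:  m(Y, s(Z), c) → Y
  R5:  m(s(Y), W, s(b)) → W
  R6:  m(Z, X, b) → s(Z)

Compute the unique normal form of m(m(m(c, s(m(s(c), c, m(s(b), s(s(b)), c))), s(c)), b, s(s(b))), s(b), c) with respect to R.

1. m(m(m(c, s(m(s(c), c, m(s(b), s(s(b)), c))), s(c)), b, s(s(b))), s(b), c)  →  m(m(c, s(m(s(c), c, m(s(b), s(s(b)), c))), s(c)), b, s(s(b)))   [R4 at ε]
2. m(m(c, s(m(s(c), c, m(s(b), s(s(b)), c))), s(c)), b, s(s(b)))  →  m(s(c), b, s(s(b)))   [R3 at 1]
3. m(s(c), b, s(s(b)))  →  s(s(c))   [R1 at ε]

s(s(c))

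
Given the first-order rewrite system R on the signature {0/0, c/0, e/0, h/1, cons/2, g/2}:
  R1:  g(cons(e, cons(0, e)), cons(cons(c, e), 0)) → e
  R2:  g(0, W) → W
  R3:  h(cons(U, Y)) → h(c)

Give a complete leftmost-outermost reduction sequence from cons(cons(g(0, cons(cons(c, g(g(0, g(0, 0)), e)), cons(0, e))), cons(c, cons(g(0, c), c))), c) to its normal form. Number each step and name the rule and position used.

1. cons(cons(g(0, cons(cons(c, g(g(0, g(0, 0)), e)), cons(0, e))), cons(c, cons(g(0, c), c))), c)  →  cons(cons(cons(cons(c, g(g(0, g(0, 0)), e)), cons(0, e)), cons(c, cons(g(0, c), c))), c)   [R2 at 1.1]
2. cons(cons(cons(cons(c, g(g(0, g(0, 0)), e)), cons(0, e)), cons(c, cons(g(0, c), c))), c)  →  cons(cons(cons(cons(c, g(g(0, 0), e)), cons(0, e)), cons(c, cons(g(0, c), c))), c)   [R2 at 1.1.1.2.1]
3. cons(cons(cons(cons(c, g(g(0, 0), e)), cons(0, e)), cons(c, cons(g(0, c), c))), c)  →  cons(cons(cons(cons(c, g(0, e)), cons(0, e)), cons(c, cons(g(0, c), c))), c)   [R2 at 1.1.1.2.1]
4. cons(cons(cons(cons(c, g(0, e)), cons(0, e)), cons(c, cons(g(0, c), c))), c)  →  cons(cons(cons(cons(c, e), cons(0, e)), cons(c, cons(g(0, c), c))), c)   [R2 at 1.1.1.2]
5. cons(cons(cons(cons(c, e), cons(0, e)), cons(c, cons(g(0, c), c))), c)  →  cons(cons(cons(cons(c, e), cons(0, e)), cons(c, cons(c, c))), c)   [R2 at 1.2.2.1]

cons(cons(cons(cons(c, e), cons(0, e)), cons(c, cons(c, c))), c)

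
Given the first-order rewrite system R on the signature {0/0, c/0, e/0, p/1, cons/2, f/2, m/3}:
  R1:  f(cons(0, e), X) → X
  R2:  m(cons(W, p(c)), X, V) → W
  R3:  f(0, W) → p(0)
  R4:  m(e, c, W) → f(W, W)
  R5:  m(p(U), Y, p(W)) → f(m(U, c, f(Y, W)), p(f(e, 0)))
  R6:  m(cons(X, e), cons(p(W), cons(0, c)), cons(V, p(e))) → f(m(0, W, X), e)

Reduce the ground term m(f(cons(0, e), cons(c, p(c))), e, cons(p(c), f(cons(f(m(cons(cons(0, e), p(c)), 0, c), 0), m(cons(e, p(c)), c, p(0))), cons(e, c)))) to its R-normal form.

c

1. m(f(cons(0, e), cons(c, p(c))), e, cons(p(c), f(cons(f(m(cons(cons(0, e), p(c)), 0, c), 0), m(cons(e, p(c)), c, p(0))), cons(e, c))))  →  m(cons(c, p(c)), e, cons(p(c), f(cons(f(m(cons(cons(0, e), p(c)), 0, c), 0), m(cons(e, p(c)), c, p(0))), cons(e, c))))   [R1 at 1]
2. m(cons(c, p(c)), e, cons(p(c), f(cons(f(m(cons(cons(0, e), p(c)), 0, c), 0), m(cons(e, p(c)), c, p(0))), cons(e, c))))  →  c   [R2 at ε]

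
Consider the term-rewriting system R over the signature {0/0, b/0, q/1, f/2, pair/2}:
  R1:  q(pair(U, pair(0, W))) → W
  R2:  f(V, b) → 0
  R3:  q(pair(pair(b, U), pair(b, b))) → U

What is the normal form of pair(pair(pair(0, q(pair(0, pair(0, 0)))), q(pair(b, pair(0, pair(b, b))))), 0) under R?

1. pair(pair(pair(0, q(pair(0, pair(0, 0)))), q(pair(b, pair(0, pair(b, b))))), 0)  →  pair(pair(pair(0, 0), q(pair(b, pair(0, pair(b, b))))), 0)   [R1 at 1.1.2]
2. pair(pair(pair(0, 0), q(pair(b, pair(0, pair(b, b))))), 0)  →  pair(pair(pair(0, 0), pair(b, b)), 0)   [R1 at 1.2]

pair(pair(pair(0, 0), pair(b, b)), 0)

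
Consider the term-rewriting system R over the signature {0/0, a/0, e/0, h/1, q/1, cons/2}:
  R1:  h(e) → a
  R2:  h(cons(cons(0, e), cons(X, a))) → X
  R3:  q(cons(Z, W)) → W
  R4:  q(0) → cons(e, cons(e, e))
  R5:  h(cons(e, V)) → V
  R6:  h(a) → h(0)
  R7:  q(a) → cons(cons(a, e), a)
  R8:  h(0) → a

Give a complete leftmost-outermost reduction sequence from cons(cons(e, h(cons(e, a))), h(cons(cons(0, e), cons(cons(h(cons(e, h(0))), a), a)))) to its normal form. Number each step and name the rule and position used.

1. cons(cons(e, h(cons(e, a))), h(cons(cons(0, e), cons(cons(h(cons(e, h(0))), a), a))))  →  cons(cons(e, a), h(cons(cons(0, e), cons(cons(h(cons(e, h(0))), a), a))))   [R5 at 1.2]
2. cons(cons(e, a), h(cons(cons(0, e), cons(cons(h(cons(e, h(0))), a), a))))  →  cons(cons(e, a), cons(h(cons(e, h(0))), a))   [R2 at 2]
3. cons(cons(e, a), cons(h(cons(e, h(0))), a))  →  cons(cons(e, a), cons(h(0), a))   [R5 at 2.1]
4. cons(cons(e, a), cons(h(0), a))  →  cons(cons(e, a), cons(a, a))   [R8 at 2.1]

cons(cons(e, a), cons(a, a))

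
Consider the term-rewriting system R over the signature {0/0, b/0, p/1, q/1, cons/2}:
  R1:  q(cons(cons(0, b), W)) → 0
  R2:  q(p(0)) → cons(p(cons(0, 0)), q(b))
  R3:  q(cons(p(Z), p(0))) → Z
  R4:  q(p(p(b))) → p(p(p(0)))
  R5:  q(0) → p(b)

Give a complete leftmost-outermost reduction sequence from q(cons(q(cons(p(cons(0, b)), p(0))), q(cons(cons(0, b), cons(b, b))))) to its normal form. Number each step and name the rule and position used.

0

1. q(cons(q(cons(p(cons(0, b)), p(0))), q(cons(cons(0, b), cons(b, b)))))  →  q(cons(cons(0, b), q(cons(cons(0, b), cons(b, b)))))   [R3 at 1.1]
2. q(cons(cons(0, b), q(cons(cons(0, b), cons(b, b)))))  →  0   [R1 at ε]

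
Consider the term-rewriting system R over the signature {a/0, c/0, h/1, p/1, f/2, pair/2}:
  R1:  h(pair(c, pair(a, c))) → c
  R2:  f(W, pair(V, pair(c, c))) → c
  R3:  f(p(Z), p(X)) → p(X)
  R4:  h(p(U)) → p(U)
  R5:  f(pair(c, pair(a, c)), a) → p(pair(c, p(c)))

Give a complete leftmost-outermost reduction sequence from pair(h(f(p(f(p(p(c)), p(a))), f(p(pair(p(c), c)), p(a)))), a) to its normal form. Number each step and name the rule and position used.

1. pair(h(f(p(f(p(p(c)), p(a))), f(p(pair(p(c), c)), p(a)))), a)  →  pair(h(f(p(p(a)), f(p(pair(p(c), c)), p(a)))), a)   [R3 at 1.1.1.1]
2. pair(h(f(p(p(a)), f(p(pair(p(c), c)), p(a)))), a)  →  pair(h(f(p(p(a)), p(a))), a)   [R3 at 1.1.2]
3. pair(h(f(p(p(a)), p(a))), a)  →  pair(h(p(a)), a)   [R3 at 1.1]
4. pair(h(p(a)), a)  →  pair(p(a), a)   [R4 at 1]

pair(p(a), a)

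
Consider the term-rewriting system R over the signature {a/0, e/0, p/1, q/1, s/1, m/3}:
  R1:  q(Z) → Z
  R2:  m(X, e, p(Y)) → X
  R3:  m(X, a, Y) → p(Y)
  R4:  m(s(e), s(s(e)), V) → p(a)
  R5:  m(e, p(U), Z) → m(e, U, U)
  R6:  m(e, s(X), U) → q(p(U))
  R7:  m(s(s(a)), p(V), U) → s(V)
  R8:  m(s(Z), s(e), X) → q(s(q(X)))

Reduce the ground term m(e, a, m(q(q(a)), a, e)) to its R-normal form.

1. m(e, a, m(q(q(a)), a, e))  →  p(m(q(q(a)), a, e))   [R3 at ε]
2. p(m(q(q(a)), a, e))  →  p(p(e))   [R3 at 1]

p(p(e))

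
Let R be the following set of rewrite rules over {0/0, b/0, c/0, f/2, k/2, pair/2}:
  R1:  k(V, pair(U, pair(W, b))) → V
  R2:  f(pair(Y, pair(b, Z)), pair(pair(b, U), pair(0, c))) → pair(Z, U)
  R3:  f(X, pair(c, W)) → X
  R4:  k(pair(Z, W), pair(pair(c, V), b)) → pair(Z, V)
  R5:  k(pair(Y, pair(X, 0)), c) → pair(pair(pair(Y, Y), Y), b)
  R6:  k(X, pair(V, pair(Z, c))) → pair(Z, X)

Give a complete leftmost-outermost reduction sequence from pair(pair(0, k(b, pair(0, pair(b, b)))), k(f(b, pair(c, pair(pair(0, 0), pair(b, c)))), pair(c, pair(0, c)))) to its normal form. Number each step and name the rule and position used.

1. pair(pair(0, k(b, pair(0, pair(b, b)))), k(f(b, pair(c, pair(pair(0, 0), pair(b, c)))), pair(c, pair(0, c))))  →  pair(pair(0, b), k(f(b, pair(c, pair(pair(0, 0), pair(b, c)))), pair(c, pair(0, c))))   [R1 at 1.2]
2. pair(pair(0, b), k(f(b, pair(c, pair(pair(0, 0), pair(b, c)))), pair(c, pair(0, c))))  →  pair(pair(0, b), pair(0, f(b, pair(c, pair(pair(0, 0), pair(b, c))))))   [R6 at 2]
3. pair(pair(0, b), pair(0, f(b, pair(c, pair(pair(0, 0), pair(b, c))))))  →  pair(pair(0, b), pair(0, b))   [R3 at 2.2]

pair(pair(0, b), pair(0, b))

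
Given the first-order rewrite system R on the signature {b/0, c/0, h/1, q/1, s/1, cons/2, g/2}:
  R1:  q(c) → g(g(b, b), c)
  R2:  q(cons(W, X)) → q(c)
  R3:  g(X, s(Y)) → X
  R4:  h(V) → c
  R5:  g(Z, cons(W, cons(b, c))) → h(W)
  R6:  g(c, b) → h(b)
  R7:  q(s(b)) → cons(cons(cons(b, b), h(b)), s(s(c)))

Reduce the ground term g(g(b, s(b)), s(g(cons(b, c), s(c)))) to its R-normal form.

b

1. g(g(b, s(b)), s(g(cons(b, c), s(c))))  →  g(b, s(b))   [R3 at ε]
2. g(b, s(b))  →  b   [R3 at ε]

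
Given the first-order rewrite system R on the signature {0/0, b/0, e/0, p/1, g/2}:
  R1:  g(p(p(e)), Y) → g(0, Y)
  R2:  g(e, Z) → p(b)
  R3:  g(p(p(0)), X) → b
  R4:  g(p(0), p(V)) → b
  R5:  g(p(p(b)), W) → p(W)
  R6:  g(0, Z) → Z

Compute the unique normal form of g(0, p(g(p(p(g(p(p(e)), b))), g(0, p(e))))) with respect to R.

p(p(p(e)))

1. g(0, p(g(p(p(g(p(p(e)), b))), g(0, p(e)))))  →  p(g(p(p(g(p(p(e)), b))), g(0, p(e))))   [R6 at ε]
2. p(g(p(p(g(p(p(e)), b))), g(0, p(e))))  →  p(g(p(p(g(0, b))), g(0, p(e))))   [R1 at 1.1.1.1]
3. p(g(p(p(g(0, b))), g(0, p(e))))  →  p(g(p(p(b)), g(0, p(e))))   [R6 at 1.1.1.1]
4. p(g(p(p(b)), g(0, p(e))))  →  p(p(g(0, p(e))))   [R5 at 1]
5. p(p(g(0, p(e))))  →  p(p(p(e)))   [R6 at 1.1]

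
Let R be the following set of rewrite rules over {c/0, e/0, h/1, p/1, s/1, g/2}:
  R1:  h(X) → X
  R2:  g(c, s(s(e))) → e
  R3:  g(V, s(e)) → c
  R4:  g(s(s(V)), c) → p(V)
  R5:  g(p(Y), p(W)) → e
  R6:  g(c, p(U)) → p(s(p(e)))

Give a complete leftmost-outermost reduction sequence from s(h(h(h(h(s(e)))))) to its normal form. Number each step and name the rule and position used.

1. s(h(h(h(h(s(e))))))  →  s(h(h(h(s(e)))))   [R1 at 1]
2. s(h(h(h(s(e)))))  →  s(h(h(s(e))))   [R1 at 1]
3. s(h(h(s(e))))  →  s(h(s(e)))   [R1 at 1]
4. s(h(s(e)))  →  s(s(e))   [R1 at 1]

s(s(e))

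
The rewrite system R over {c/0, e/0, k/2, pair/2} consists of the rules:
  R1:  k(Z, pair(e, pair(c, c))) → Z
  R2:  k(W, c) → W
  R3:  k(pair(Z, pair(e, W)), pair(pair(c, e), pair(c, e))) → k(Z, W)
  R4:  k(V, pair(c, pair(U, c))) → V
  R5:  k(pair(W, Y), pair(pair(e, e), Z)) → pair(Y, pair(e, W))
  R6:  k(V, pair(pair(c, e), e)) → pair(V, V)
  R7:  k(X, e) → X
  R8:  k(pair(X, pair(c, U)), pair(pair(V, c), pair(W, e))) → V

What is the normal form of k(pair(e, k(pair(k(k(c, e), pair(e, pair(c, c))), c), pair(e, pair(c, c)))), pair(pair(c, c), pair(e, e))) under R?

c

1. k(pair(e, k(pair(k(k(c, e), pair(e, pair(c, c))), c), pair(e, pair(c, c)))), pair(pair(c, c), pair(e, e)))  →  k(pair(e, pair(k(k(c, e), pair(e, pair(c, c))), c)), pair(pair(c, c), pair(e, e)))   [R1 at 1.2]
2. k(pair(e, pair(k(k(c, e), pair(e, pair(c, c))), c)), pair(pair(c, c), pair(e, e)))  →  k(pair(e, pair(k(c, e), c)), pair(pair(c, c), pair(e, e)))   [R1 at 1.2.1]
3. k(pair(e, pair(k(c, e), c)), pair(pair(c, c), pair(e, e)))  →  k(pair(e, pair(c, c)), pair(pair(c, c), pair(e, e)))   [R7 at 1.2.1]
4. k(pair(e, pair(c, c)), pair(pair(c, c), pair(e, e)))  →  c   [R8 at ε]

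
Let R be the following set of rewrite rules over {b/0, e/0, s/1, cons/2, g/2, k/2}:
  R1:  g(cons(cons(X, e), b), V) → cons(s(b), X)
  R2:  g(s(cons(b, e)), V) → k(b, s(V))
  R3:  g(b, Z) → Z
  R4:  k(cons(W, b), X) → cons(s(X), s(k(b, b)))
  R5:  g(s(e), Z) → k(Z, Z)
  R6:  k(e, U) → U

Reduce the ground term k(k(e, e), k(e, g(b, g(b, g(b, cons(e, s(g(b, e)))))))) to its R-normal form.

cons(e, s(e))

1. k(k(e, e), k(e, g(b, g(b, g(b, cons(e, s(g(b, e))))))))  →  k(e, k(e, g(b, g(b, g(b, cons(e, s(g(b, e))))))))   [R6 at 1]
2. k(e, k(e, g(b, g(b, g(b, cons(e, s(g(b, e))))))))  →  k(e, g(b, g(b, g(b, cons(e, s(g(b, e)))))))   [R6 at ε]
3. k(e, g(b, g(b, g(b, cons(e, s(g(b, e)))))))  →  g(b, g(b, g(b, cons(e, s(g(b, e))))))   [R6 at ε]
4. g(b, g(b, g(b, cons(e, s(g(b, e))))))  →  g(b, g(b, cons(e, s(g(b, e)))))   [R3 at ε]
5. g(b, g(b, cons(e, s(g(b, e)))))  →  g(b, cons(e, s(g(b, e))))   [R3 at ε]
6. g(b, cons(e, s(g(b, e))))  →  cons(e, s(g(b, e)))   [R3 at ε]
7. cons(e, s(g(b, e)))  →  cons(e, s(e))   [R3 at 2.1]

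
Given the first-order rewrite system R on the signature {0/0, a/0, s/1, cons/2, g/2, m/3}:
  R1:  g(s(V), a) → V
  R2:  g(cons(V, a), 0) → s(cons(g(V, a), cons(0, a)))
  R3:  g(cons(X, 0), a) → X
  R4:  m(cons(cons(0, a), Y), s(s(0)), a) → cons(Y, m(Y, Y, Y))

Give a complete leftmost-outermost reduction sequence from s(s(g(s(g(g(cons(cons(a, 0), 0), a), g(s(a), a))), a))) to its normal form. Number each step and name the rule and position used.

s(s(a))

1. s(s(g(s(g(g(cons(cons(a, 0), 0), a), g(s(a), a))), a)))  →  s(s(g(g(cons(cons(a, 0), 0), a), g(s(a), a))))   [R1 at 1.1]
2. s(s(g(g(cons(cons(a, 0), 0), a), g(s(a), a))))  →  s(s(g(cons(a, 0), g(s(a), a))))   [R3 at 1.1.1]
3. s(s(g(cons(a, 0), g(s(a), a))))  →  s(s(g(cons(a, 0), a)))   [R1 at 1.1.2]
4. s(s(g(cons(a, 0), a)))  →  s(s(a))   [R3 at 1.1]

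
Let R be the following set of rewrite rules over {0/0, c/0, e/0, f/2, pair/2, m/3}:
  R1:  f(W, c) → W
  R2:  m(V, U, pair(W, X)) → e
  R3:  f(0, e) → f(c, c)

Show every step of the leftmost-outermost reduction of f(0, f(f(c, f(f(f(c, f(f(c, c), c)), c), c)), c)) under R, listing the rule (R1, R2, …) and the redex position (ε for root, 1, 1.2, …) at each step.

1. f(0, f(f(c, f(f(f(c, f(f(c, c), c)), c), c)), c))  →  f(0, f(c, f(f(f(c, f(f(c, c), c)), c), c)))   [R1 at 2]
2. f(0, f(c, f(f(f(c, f(f(c, c), c)), c), c)))  →  f(0, f(c, f(f(c, f(f(c, c), c)), c)))   [R1 at 2.2]
3. f(0, f(c, f(f(c, f(f(c, c), c)), c)))  →  f(0, f(c, f(c, f(f(c, c), c))))   [R1 at 2.2]
4. f(0, f(c, f(c, f(f(c, c), c))))  →  f(0, f(c, f(c, f(c, c))))   [R1 at 2.2.2]
5. f(0, f(c, f(c, f(c, c))))  →  f(0, f(c, f(c, c)))   [R1 at 2.2.2]
6. f(0, f(c, f(c, c)))  →  f(0, f(c, c))   [R1 at 2.2]
7. f(0, f(c, c))  →  f(0, c)   [R1 at 2]
8. f(0, c)  →  0   [R1 at ε]

0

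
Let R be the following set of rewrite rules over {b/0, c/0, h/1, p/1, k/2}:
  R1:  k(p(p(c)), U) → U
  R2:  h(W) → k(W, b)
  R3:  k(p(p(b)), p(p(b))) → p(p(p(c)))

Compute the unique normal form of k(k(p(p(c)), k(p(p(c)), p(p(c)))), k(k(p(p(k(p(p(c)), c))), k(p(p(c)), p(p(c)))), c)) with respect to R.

1. k(k(p(p(c)), k(p(p(c)), p(p(c)))), k(k(p(p(k(p(p(c)), c))), k(p(p(c)), p(p(c)))), c))  →  k(k(p(p(c)), p(p(c))), k(k(p(p(k(p(p(c)), c))), k(p(p(c)), p(p(c)))), c))   [R1 at 1]
2. k(k(p(p(c)), p(p(c))), k(k(p(p(k(p(p(c)), c))), k(p(p(c)), p(p(c)))), c))  →  k(p(p(c)), k(k(p(p(k(p(p(c)), c))), k(p(p(c)), p(p(c)))), c))   [R1 at 1]
3. k(p(p(c)), k(k(p(p(k(p(p(c)), c))), k(p(p(c)), p(p(c)))), c))  →  k(k(p(p(k(p(p(c)), c))), k(p(p(c)), p(p(c)))), c)   [R1 at ε]
4. k(k(p(p(k(p(p(c)), c))), k(p(p(c)), p(p(c)))), c)  →  k(k(p(p(c)), k(p(p(c)), p(p(c)))), c)   [R1 at 1.1.1.1]
5. k(k(p(p(c)), k(p(p(c)), p(p(c)))), c)  →  k(k(p(p(c)), p(p(c))), c)   [R1 at 1]
6. k(k(p(p(c)), p(p(c))), c)  →  k(p(p(c)), c)   [R1 at 1]
7. k(p(p(c)), c)  →  c   [R1 at ε]

c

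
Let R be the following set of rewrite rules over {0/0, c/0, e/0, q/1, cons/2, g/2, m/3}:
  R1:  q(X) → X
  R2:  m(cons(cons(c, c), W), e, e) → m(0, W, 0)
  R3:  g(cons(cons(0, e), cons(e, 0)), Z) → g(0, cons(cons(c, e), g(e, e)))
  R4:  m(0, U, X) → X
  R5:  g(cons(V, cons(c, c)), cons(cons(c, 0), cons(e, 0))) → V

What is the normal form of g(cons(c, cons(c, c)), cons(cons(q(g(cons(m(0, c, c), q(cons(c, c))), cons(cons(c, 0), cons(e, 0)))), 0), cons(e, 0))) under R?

c

1. g(cons(c, cons(c, c)), cons(cons(q(g(cons(m(0, c, c), q(cons(c, c))), cons(cons(c, 0), cons(e, 0)))), 0), cons(e, 0)))  →  g(cons(c, cons(c, c)), cons(cons(g(cons(m(0, c, c), q(cons(c, c))), cons(cons(c, 0), cons(e, 0))), 0), cons(e, 0)))   [R1 at 2.1.1]
2. g(cons(c, cons(c, c)), cons(cons(g(cons(m(0, c, c), q(cons(c, c))), cons(cons(c, 0), cons(e, 0))), 0), cons(e, 0)))  →  g(cons(c, cons(c, c)), cons(cons(g(cons(c, q(cons(c, c))), cons(cons(c, 0), cons(e, 0))), 0), cons(e, 0)))   [R4 at 2.1.1.1.1]
3. g(cons(c, cons(c, c)), cons(cons(g(cons(c, q(cons(c, c))), cons(cons(c, 0), cons(e, 0))), 0), cons(e, 0)))  →  g(cons(c, cons(c, c)), cons(cons(g(cons(c, cons(c, c)), cons(cons(c, 0), cons(e, 0))), 0), cons(e, 0)))   [R1 at 2.1.1.1.2]
4. g(cons(c, cons(c, c)), cons(cons(g(cons(c, cons(c, c)), cons(cons(c, 0), cons(e, 0))), 0), cons(e, 0)))  →  g(cons(c, cons(c, c)), cons(cons(c, 0), cons(e, 0)))   [R5 at 2.1.1]
5. g(cons(c, cons(c, c)), cons(cons(c, 0), cons(e, 0)))  →  c   [R5 at ε]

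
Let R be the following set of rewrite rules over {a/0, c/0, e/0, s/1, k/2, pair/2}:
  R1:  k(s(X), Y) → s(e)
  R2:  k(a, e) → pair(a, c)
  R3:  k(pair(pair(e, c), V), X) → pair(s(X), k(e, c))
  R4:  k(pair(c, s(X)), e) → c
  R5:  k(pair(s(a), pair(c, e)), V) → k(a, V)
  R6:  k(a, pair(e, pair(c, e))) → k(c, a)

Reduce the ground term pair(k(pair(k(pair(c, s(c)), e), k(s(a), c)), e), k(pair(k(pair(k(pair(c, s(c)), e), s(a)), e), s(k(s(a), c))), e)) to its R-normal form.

pair(c, c)

1. pair(k(pair(k(pair(c, s(c)), e), k(s(a), c)), e), k(pair(k(pair(k(pair(c, s(c)), e), s(a)), e), s(k(s(a), c))), e))  →  pair(k(pair(c, k(s(a), c)), e), k(pair(k(pair(k(pair(c, s(c)), e), s(a)), e), s(k(s(a), c))), e))   [R4 at 1.1.1]
2. pair(k(pair(c, k(s(a), c)), e), k(pair(k(pair(k(pair(c, s(c)), e), s(a)), e), s(k(s(a), c))), e))  →  pair(k(pair(c, s(e)), e), k(pair(k(pair(k(pair(c, s(c)), e), s(a)), e), s(k(s(a), c))), e))   [R1 at 1.1.2]
3. pair(k(pair(c, s(e)), e), k(pair(k(pair(k(pair(c, s(c)), e), s(a)), e), s(k(s(a), c))), e))  →  pair(c, k(pair(k(pair(k(pair(c, s(c)), e), s(a)), e), s(k(s(a), c))), e))   [R4 at 1]
4. pair(c, k(pair(k(pair(k(pair(c, s(c)), e), s(a)), e), s(k(s(a), c))), e))  →  pair(c, k(pair(k(pair(c, s(a)), e), s(k(s(a), c))), e))   [R4 at 2.1.1.1.1]
5. pair(c, k(pair(k(pair(c, s(a)), e), s(k(s(a), c))), e))  →  pair(c, k(pair(c, s(k(s(a), c))), e))   [R4 at 2.1.1]
6. pair(c, k(pair(c, s(k(s(a), c))), e))  →  pair(c, c)   [R4 at 2]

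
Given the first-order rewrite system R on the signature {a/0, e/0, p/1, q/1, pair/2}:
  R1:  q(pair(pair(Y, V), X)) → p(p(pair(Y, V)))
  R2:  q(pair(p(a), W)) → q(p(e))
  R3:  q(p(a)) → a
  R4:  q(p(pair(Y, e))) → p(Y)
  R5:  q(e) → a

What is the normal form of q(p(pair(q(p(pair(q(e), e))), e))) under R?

1. q(p(pair(q(p(pair(q(e), e))), e)))  →  p(q(p(pair(q(e), e))))   [R4 at ε]
2. p(q(p(pair(q(e), e))))  →  p(p(q(e)))   [R4 at 1]
3. p(p(q(e)))  →  p(p(a))   [R5 at 1.1]

p(p(a))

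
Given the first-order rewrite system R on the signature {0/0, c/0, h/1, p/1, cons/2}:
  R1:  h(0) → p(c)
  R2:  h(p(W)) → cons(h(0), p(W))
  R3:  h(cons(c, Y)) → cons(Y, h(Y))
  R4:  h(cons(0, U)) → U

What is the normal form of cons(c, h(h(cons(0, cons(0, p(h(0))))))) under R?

1. cons(c, h(h(cons(0, cons(0, p(h(0)))))))  →  cons(c, h(cons(0, p(h(0)))))   [R4 at 2.1]
2. cons(c, h(cons(0, p(h(0)))))  →  cons(c, p(h(0)))   [R4 at 2]
3. cons(c, p(h(0)))  →  cons(c, p(p(c)))   [R1 at 2.1]

cons(c, p(p(c)))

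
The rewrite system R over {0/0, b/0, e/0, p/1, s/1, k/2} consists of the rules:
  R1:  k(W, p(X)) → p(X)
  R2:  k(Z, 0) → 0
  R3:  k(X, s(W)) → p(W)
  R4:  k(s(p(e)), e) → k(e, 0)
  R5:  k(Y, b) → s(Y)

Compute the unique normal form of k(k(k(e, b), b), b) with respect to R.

s(s(s(e)))

1. k(k(k(e, b), b), b)  →  s(k(k(e, b), b))   [R5 at ε]
2. s(k(k(e, b), b))  →  s(s(k(e, b)))   [R5 at 1]
3. s(s(k(e, b)))  →  s(s(s(e)))   [R5 at 1.1]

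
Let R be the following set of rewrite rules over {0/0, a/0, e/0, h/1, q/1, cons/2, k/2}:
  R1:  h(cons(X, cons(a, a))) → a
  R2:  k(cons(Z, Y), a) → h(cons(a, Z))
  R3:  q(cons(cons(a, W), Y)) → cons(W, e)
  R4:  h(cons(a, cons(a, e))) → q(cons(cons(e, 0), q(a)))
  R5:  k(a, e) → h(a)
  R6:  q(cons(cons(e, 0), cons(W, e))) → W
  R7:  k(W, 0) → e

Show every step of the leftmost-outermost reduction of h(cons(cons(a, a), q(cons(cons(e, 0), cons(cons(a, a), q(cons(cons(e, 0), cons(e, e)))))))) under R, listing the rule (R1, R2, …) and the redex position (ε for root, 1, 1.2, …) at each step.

1. h(cons(cons(a, a), q(cons(cons(e, 0), cons(cons(a, a), q(cons(cons(e, 0), cons(e, e))))))))  →  h(cons(cons(a, a), q(cons(cons(e, 0), cons(cons(a, a), e)))))   [R6 at 1.2.1.2.2]
2. h(cons(cons(a, a), q(cons(cons(e, 0), cons(cons(a, a), e)))))  →  h(cons(cons(a, a), cons(a, a)))   [R6 at 1.2]
3. h(cons(cons(a, a), cons(a, a)))  →  a   [R1 at ε]

a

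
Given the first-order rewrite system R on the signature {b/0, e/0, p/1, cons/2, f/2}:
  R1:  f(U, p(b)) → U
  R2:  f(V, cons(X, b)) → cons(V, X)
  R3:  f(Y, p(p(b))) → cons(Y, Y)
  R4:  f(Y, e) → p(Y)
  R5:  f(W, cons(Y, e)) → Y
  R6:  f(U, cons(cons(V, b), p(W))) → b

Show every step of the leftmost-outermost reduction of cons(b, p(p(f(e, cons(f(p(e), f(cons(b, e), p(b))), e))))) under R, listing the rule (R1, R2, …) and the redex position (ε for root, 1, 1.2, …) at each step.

cons(b, p(p(b)))

1. cons(b, p(p(f(e, cons(f(p(e), f(cons(b, e), p(b))), e)))))  →  cons(b, p(p(f(p(e), f(cons(b, e), p(b))))))   [R5 at 2.1.1]
2. cons(b, p(p(f(p(e), f(cons(b, e), p(b))))))  →  cons(b, p(p(f(p(e), cons(b, e)))))   [R1 at 2.1.1.2]
3. cons(b, p(p(f(p(e), cons(b, e)))))  →  cons(b, p(p(b)))   [R5 at 2.1.1]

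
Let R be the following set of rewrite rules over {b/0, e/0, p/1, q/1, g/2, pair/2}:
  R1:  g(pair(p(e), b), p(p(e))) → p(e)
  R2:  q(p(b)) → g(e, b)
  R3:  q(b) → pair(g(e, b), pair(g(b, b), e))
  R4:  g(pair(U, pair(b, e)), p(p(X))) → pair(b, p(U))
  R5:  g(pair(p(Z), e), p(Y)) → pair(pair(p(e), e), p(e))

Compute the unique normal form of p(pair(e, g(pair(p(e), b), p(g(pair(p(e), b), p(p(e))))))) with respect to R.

p(pair(e, p(e)))

1. p(pair(e, g(pair(p(e), b), p(g(pair(p(e), b), p(p(e)))))))  →  p(pair(e, g(pair(p(e), b), p(p(e)))))   [R1 at 1.2.2.1]
2. p(pair(e, g(pair(p(e), b), p(p(e)))))  →  p(pair(e, p(e)))   [R1 at 1.2]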